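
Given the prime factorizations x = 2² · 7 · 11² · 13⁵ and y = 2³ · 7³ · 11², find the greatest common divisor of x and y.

min exponent per shared prime: 2² · 7 · 11² = 3388

3388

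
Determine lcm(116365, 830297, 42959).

14361908752555

116365 = 5 · 17 · 37²; 830297 = 13² · 17³; 42959 = 7 · 17 · 19²
lcm takes max exponent of each prime: 5 · 7 · 13² · 17³ · 19² · 37² = 14361908752555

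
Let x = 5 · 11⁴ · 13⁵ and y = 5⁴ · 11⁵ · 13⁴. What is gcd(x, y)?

2090808005

min exponent per shared prime: 5 · 11⁴ · 13⁴ = 2090808005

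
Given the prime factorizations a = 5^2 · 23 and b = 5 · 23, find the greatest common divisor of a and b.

min exponent per shared prime: 5 · 23 = 115

115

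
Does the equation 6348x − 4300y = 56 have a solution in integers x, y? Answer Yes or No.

gcd(6348, 4300): 6348 = 1·4300 + 2048; 4300 = 2·2048 + 204; 2048 = 10·204 + 8; 204 = 25·8 + 4; 8 = 2·4 + 0 → 4
4 divides 56, so a solution exists.

Yes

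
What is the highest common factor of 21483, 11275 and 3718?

gcd(21483, 11275): 21483 = 1·11275 + 10208; 11275 = 1·10208 + 1067; 10208 = 9·1067 + 605; 1067 = 1·605 + 462; 605 = 1·462 + 143; 462 = 3·143 + 33; 143 = 4·33 + 11; 33 = 3·11 + 0 → 11
gcd(11, 3718): 3718 = 338·11 + 0 → 11

11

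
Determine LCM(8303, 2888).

gcd first: 8303 = 2·2888 + 2527; 2888 = 1·2527 + 361; 2527 = 7·361 + 0 → gcd = 361
lcm = 8303·2888/gcd = 23979064/361 = 66424

66424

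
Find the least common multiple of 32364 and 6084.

5469516

32364 = 2² · 3² · 29 · 31; 6084 = 2² · 3² · 13²
max exponents: 2² · 3² · 13² · 29 · 31 = 5469516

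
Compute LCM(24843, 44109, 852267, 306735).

24843 = 3 · 7² · 13²; 44109 = 3² · 13² · 29; 852267 = 3 · 13² · 41²; 306735 = 3 · 5 · 11² · 13²
lcm takes max exponent of each prime: 3² · 5 · 7² · 11² · 13² · 29 · 41² = 2198094603705

2198094603705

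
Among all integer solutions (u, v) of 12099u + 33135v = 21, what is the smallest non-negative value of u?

10804

gcd(12099, 33135) = 3 (Euclid: 33135 = 2·12099 + 8937; 12099 = 1·8937 + 3162; 8937 = 2·3162 + 2613; 3162 = 1·2613 + 549; 2613 = 4·549 + 417; 549 = 1·417 + 132; 417 = 3·132 + 21; 132 = 6·21 + 6; 21 = 3·6 + 3; 6 = 2·3 + 0), and 3 | 21.
Extended Euclid: 12099·(-4768) + 33135·(1741) = 3. Scale by 7: u₀ = -33376.
General solution u = u₀ + 11045t; reducing mod 11045 gives u = 10804 (and v = -3945).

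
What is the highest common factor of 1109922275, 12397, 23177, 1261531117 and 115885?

gcd(1109922275, 12397): 1109922275 = 89531·12397 + 6468; 12397 = 1·6468 + 5929; 6468 = 1·5929 + 539; 5929 = 11·539 + 0 → 539
gcd(539, 23177): 23177 = 43·539 + 0 → 539
gcd(539, 1261531117): 1261531117 = 2340503·539 + 0 → 539
gcd(539, 115885): 115885 = 215·539 + 0 → 539

539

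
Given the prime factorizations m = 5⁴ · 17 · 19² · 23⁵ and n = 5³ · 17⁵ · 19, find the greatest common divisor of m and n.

40375

min exponent per shared prime: 5³ · 17 · 19 = 40375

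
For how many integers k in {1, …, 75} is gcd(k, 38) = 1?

38 = 2·19. Inclusion–exclusion on these primes:
75 − ⌊75/2⌋ − ⌊75/19⌋ + ⌊75/38⌋ = 36

36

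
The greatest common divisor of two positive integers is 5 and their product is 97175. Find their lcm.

gcd·lcm = product, so lcm = 97175/5 = 19435.

19435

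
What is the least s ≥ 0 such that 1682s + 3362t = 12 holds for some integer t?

Euclid: 3362 = 1·1682 + 1680; 1682 = 1·1680 + 2; 1680 = 840·2 + 0 → gcd = 2; 12 = 2·6.
Back-substitution yields 1682·(2) + 3362·(-1) = 2, so one solution is s = 2·6 = 12, t = -1·6 = -6.
Solutions in s differ by 3362/2 = 1681; the one in [0, 1681) is 12 mod 1681 = 12.

12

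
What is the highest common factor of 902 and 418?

Euclid: 902 = 2·418 + 66; 418 = 6·66 + 22; 66 = 3·22 + 0. Last nonzero remainder: 22.

22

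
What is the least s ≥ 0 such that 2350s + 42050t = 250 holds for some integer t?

Euclid: 42050 = 17·2350 + 2100; 2350 = 1·2100 + 250; 2100 = 8·250 + 100; 250 = 2·100 + 50; 100 = 2·50 + 0 → gcd = 50; 250 = 50·5.
Back-substitution yields 2350·(340) + 42050·(-19) = 50, so one solution is s = 340·5 = 1700, t = -19·5 = -95.
Solutions in s differ by 42050/50 = 841; the one in [0, 841) is 1700 mod 841 = 18.

18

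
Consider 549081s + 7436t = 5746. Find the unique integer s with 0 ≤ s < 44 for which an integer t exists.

14

gcd(549081, 7436) = 169 (Euclid: 549081 = 73·7436 + 6253; 7436 = 1·6253 + 1183; 6253 = 5·1183 + 338; 1183 = 3·338 + 169; 338 = 2·169 + 0), and 169 | 5746.
Extended Euclid: 549081·(-19) + 7436·(1403) = 169. Scale by 34: s₀ = -646.
General solution s = s₀ + 44k; reducing mod 44 gives s = 14 (and t = -1033).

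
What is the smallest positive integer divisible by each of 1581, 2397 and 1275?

lcm(1581, 2397) = 1581·2397/gcd = 3789657/51 = 74307
lcm(74307, 1275) = 74307·1275/gcd = 94741425/51 = 1857675

1857675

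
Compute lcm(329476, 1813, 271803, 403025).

556185396183900

lcm(329476, 1813) = 329476·1813/gcd = 597339988/49 = 12190612
lcm(12190612, 271803) = 12190612·271803/gcd = 3313444913436/49 = 67621324764
lcm(67621324764, 403025) = 67621324764·403025/gcd = 27253084413011100/49 = 556185396183900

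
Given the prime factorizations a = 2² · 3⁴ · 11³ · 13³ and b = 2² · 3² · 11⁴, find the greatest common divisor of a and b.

47916

min exponent per shared prime: 2² · 3² · 11³ = 47916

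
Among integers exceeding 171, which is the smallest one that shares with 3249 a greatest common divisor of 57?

228

Multiples of 57 above 171: 57·4, 57·5, … . Need the cofactor coprime to 3249/57 = 57.
Checking s = 4, 5, … the first with gcd(s, 57) = 1 is s = 4, giving 228.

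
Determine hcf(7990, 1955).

Euclid: 7990 = 4·1955 + 170; 1955 = 11·170 + 85; 170 = 2·85 + 0. Last nonzero remainder: 85.

85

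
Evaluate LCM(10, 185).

10 = 2 · 5; 185 = 5 · 37
max exponents: 2 · 5 · 37 = 370

370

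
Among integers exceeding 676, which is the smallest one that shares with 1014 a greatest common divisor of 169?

845

Multiples of 169 above 676: 169·5, 169·6, … . Need the cofactor coprime to 1014/169 = 6.
Checking s = 5, 6, … the first with gcd(s, 6) = 1 is s = 5, giving 845.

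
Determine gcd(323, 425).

323 = 17 · 19
425 = 5² · 17
Common: 17 = 17

17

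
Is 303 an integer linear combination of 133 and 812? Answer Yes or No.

No

By Bézout, 133p + 812q = 303 has integer solutions iff gcd(133, 812) | 303.
Euclid: 812 = 6·133 + 14; 133 = 9·14 + 7; 14 = 2·7 + 0. gcd = 7; 303 mod 7 = 2. No.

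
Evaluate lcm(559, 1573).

67639

gcd first: 1573 = 2·559 + 455; 559 = 1·455 + 104; 455 = 4·104 + 39; 104 = 2·39 + 26; 39 = 1·26 + 13; 26 = 2·13 + 0 → gcd = 13
lcm = 559·1573/gcd = 879307/13 = 67639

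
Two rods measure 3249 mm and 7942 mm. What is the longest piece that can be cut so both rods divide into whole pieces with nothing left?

3249 = 3² · 19²
7942 = 2 · 11 · 19²
Common: 19² = 361

361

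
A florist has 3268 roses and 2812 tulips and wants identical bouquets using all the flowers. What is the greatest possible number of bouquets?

3268 = 2² · 19 · 43
2812 = 2² · 19 · 37
Common: 2² · 19 = 76

76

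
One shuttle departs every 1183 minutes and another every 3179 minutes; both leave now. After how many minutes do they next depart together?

3760757

1183 = 7 · 13²; 3179 = 11 · 17²
max exponents: 7 · 11 · 13² · 17² = 3760757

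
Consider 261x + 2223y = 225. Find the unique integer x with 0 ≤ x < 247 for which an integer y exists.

69

Reduce mod 2223: 261x ≡ 225 (mod 2223). With g = gcd(261, 2223) = 9 dividing 225, divide through: 29x ≡ 25 (mod 247).
Since gcd(29, 247) = 1, x ≡ 25·(29)⁻¹ ≡ 69 (mod 247). Smallest non-negative: 69.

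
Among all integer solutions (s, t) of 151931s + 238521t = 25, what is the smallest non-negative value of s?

gcd(151931, 238521) = 1 (Euclid: 238521 = 1·151931 + 86590; 151931 = 1·86590 + 65341; 86590 = 1·65341 + 21249; 65341 = 3·21249 + 1594; 21249 = 13·1594 + 527; 1594 = 3·527 + 13; 527 = 40·13 + 7; 13 = 1·7 + 6; 7 = 1·6 + 1; 6 = 6·1 + 0), and 1 | 25.
Extended Euclid: 151931·(-36661) + 238521·(23352) = 1. Scale by 25: s₀ = -916525.
General solution s = s₀ + 238521k; reducing mod 238521 gives s = 37559 (and t = -23924).

37559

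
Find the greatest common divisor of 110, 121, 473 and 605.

11

110 = 2 · 5 · 11; 121 = 11²; 473 = 11 · 43; 605 = 5 · 11²
gcd takes min exponent of each prime: 11 = 11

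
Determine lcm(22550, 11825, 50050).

22550 = 2 · 5² · 11 · 41; 11825 = 5² · 11 · 43; 50050 = 2 · 5² · 7 · 11 · 13
lcm takes max exponent of each prime: 2 · 5² · 7 · 11 · 13 · 41 · 43 = 88238150

88238150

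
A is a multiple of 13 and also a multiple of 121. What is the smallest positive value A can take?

13 = 13; 121 = 11²
max exponents: 11² · 13 = 1573

1573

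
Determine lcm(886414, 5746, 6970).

886414 = 2 · 17 · 29² · 31; 5746 = 2 · 13² · 17; 6970 = 2 · 5 · 17 · 41
lcm takes max exponent of each prime: 2 · 5 · 13² · 17 · 29² · 31 · 41 = 30709813030

30709813030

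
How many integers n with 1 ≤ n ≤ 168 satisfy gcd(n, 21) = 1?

96

21 = 3·7. Inclusion–exclusion on these primes:
168 − ⌊168/3⌋ − ⌊168/7⌋ + ⌊168/21⌋ = 96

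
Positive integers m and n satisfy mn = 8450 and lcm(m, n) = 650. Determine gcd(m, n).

13

gcd·lcm = product, so gcd = 8450/650 = 13.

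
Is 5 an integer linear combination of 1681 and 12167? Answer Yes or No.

Yes

gcd(1681, 12167): 12167 = 7·1681 + 400; 1681 = 4·400 + 81; 400 = 4·81 + 76; 81 = 1·76 + 5; 76 = 15·5 + 1; 5 = 5·1 + 0 → 1
1 divides 5, so a solution exists.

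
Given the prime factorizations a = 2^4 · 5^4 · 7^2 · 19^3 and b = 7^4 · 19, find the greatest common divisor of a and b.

min exponent per shared prime: 7^2 · 19 = 931

931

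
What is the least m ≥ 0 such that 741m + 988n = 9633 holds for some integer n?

1

gcd(741, 988) = 247 (Euclid: 988 = 1·741 + 247; 741 = 3·247 + 0), and 247 | 9633.
Extended Euclid: 741·(-1) + 988·(1) = 247. Scale by 39: m₀ = -39.
General solution m = m₀ + 4t; reducing mod 4 gives m = 1 (and n = 9).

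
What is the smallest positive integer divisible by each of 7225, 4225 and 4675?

13431275

7225 = 5² · 17²; 4225 = 5² · 13²; 4675 = 5² · 11 · 17
lcm takes max exponent of each prime: 5² · 11 · 13² · 17² = 13431275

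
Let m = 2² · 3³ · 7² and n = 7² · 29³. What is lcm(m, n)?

max exponent per prime: 2² · 3³ · 7² · 29³ = 129066588

129066588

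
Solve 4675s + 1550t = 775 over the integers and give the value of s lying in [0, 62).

Reduce mod 1550: 4675s ≡ 775 (mod 1550). With g = gcd(4675, 1550) = 25 dividing 775, divide through: 187s ≡ 31 (mod 62).
Since gcd(187, 62) = 1, s ≡ 31·(187)⁻¹ ≡ 31 (mod 62). Smallest non-negative: 31.

31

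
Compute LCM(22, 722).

7942

22 = 2 · 11; 722 = 2 · 19²
max exponents: 2 · 11 · 19² = 7942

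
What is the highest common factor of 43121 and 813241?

13

43121 = 13 · 31 · 107
813241 = 11³ · 13 · 47
Common: 13 = 13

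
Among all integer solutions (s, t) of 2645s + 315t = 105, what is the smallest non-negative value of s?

Reduce mod 315: 2645s ≡ 105 (mod 315). With g = gcd(2645, 315) = 5 dividing 105, divide through: 529s ≡ 21 (mod 63).
Since gcd(529, 63) = 1, s ≡ 21·(529)⁻¹ ≡ 21 (mod 63). Smallest non-negative: 21.

21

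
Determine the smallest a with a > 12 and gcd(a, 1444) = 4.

1444 = 4·361. Any a with gcd(a, 1444) = 4 is a multiple of 4, say 4s, with s coprime to 361.
Need s > 12/4, so s ≥ 4. First s ≥ 4 with gcd(s, 361) = 1 is s = 4. Thus a = 4·4 = 16.

16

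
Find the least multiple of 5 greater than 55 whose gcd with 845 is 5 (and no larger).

60

Multiples of 5 above 55: 5·12, 5·13, … . Need the cofactor coprime to 845/5 = 169.
Checking s = 12, 13, … the first with gcd(s, 169) = 1 is s = 12, giving 60.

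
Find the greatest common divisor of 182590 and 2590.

10

182590 = 2 · 5 · 19 · 31²
2590 = 2 · 5 · 7 · 37
Common: 2 · 5 = 10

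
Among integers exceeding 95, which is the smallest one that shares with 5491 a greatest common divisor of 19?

Multiples of 19 above 95: 19·6, 19·7, … . Need the cofactor coprime to 5491/19 = 289.
Checking s = 6, 7, … the first with gcd(s, 289) = 1 is s = 6, giving 114.

114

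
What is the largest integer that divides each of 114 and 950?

38

Euclid: 950 = 8·114 + 38; 114 = 3·38 + 0. Last nonzero remainder: 38.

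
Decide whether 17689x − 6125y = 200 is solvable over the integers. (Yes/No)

By Bézout, 17689x − 6125y = 200 has integer solutions iff gcd(17689, 6125) | 200.
Euclid: 17689 = 2·6125 + 5439; 6125 = 1·5439 + 686; 5439 = 7·686 + 637; 686 = 1·637 + 49; 637 = 13·49 + 0. gcd = 49; 200 mod 49 = 4. No.

No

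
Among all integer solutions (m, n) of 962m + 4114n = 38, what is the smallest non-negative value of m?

881

Euclid: 4114 = 4·962 + 266; 962 = 3·266 + 164; 266 = 1·164 + 102; 164 = 1·102 + 62; 102 = 1·62 + 40; 62 = 1·40 + 22; 40 = 1·22 + 18; 22 = 1·18 + 4; 18 = 4·4 + 2; 4 = 2·2 + 0 → gcd = 2; 38 = 2·19.
Back-substitution yields 962·(-928) + 4114·(217) = 2, so one solution is m = -928·19 = -17632, n = 217·19 = 4123.
Solutions in m differ by 4114/2 = 2057; the one in [0, 2057) is -17632 mod 2057 = 881.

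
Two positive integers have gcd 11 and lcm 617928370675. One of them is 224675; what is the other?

p·q = gcd·lcm = 11·617928370675 = 6797212077425, so q = 6797212077425/224675 = 30253531.

30253531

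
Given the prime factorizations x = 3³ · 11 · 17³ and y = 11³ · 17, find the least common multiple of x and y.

max exponent per prime: 3³ · 11³ · 17³ = 176558481

176558481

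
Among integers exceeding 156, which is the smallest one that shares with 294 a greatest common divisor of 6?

gcd(k, 294) = 6 forces 6 | k; write k = 6s. Then gcd(6s, 6·49) = 6·gcd(s, 49), so need gcd(s, 49) = 1.
6s > 156 gives s ≥ 27. The least s ≥ 27 coprime to 49 is 27, so k = 6·27 = 162.

162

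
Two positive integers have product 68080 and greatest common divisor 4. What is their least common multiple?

For any two positive integers, gcd × lcm equals their product. Hence lcm = 68080 / 4 = 17020.

17020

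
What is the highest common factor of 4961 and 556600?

Euclid: 556600 = 112·4961 + 968; 4961 = 5·968 + 121; 968 = 8·121 + 0. Last nonzero remainder: 121.

121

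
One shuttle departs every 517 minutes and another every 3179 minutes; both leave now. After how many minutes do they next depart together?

gcd first: 3179 = 6·517 + 77; 517 = 6·77 + 55; 77 = 1·55 + 22; 55 = 2·22 + 11; 22 = 2·11 + 0 → gcd = 11
lcm = 517·3179/gcd = 1643543/11 = 149413

149413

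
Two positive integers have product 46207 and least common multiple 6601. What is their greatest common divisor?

7

From gcd × lcm = uv: gcd = 46207 / 6601 = 7.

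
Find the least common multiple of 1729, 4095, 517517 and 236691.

127875863115

1729 = 7 · 13 · 19; 4095 = 3² · 5 · 7 · 13; 517517 = 7 · 11² · 13 · 47; 236691 = 3² · 7 · 13 · 17²
lcm takes max exponent of each prime: 3² · 5 · 7 · 11² · 13 · 17² · 19 · 47 = 127875863115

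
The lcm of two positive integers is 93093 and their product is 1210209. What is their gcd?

13

From gcd × lcm = mn: gcd = 1210209 / 93093 = 13.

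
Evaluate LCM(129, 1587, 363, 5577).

1395460209

lcm(129, 1587) = 129·1587/gcd = 204723/3 = 68241
lcm(68241, 363) = 68241·363/gcd = 24771483/3 = 8257161
lcm(8257161, 5577) = 8257161·5577/gcd = 46050186897/33 = 1395460209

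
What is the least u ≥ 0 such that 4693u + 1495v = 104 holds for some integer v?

gcd(4693, 1495) = 13 (Euclid: 4693 = 3·1495 + 208; 1495 = 7·208 + 39; 208 = 5·39 + 13; 39 = 3·13 + 0), and 13 | 104.
Extended Euclid: 4693·(36) + 1495·(-113) = 13. Scale by 8: u₀ = 288.
General solution u = u₀ + 115t; reducing mod 115 gives u = 58 (and v = -182).

58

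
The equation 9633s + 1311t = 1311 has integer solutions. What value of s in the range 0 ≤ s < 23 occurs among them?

gcd(9633, 1311) = 57 (Euclid: 9633 = 7·1311 + 456; 1311 = 2·456 + 399; 456 = 1·399 + 57; 399 = 7·57 + 0), and 57 | 1311.
Extended Euclid: 9633·(3) + 1311·(-22) = 57. Scale by 23: s₀ = 69.
General solution s = s₀ + 23k; reducing mod 23 gives s = 0 (and t = 1).

0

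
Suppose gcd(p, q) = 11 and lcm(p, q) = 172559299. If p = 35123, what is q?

Using pq = gcd(p,q)·lcm(p,q) = 11·172559299 = 1898152289, we get q = 1898152289/35123 = 54043.

54043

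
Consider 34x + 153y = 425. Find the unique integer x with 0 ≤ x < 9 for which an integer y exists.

8

Reduce mod 153: 34x ≡ 425 (mod 153). With g = gcd(34, 153) = 17 dividing 425, divide through: 2x ≡ 25 (mod 9).
Since gcd(2, 9) = 1, x ≡ 25·(2)⁻¹ ≡ 8 (mod 9). Smallest non-negative: 8.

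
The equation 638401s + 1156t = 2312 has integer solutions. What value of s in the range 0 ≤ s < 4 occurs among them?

0

gcd(638401, 1156) = 289 (Euclid: 638401 = 552·1156 + 289; 1156 = 4·289 + 0), and 289 | 2312.
Extended Euclid: 638401·(1) + 1156·(-552) = 289. Scale by 8: s₀ = 8.
General solution s = s₀ + 4k; reducing mod 4 gives s = 0 (and t = 2).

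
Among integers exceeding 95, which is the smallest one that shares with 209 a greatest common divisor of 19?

209 = 19·11. Any a with gcd(a, 209) = 19 is a multiple of 19, say 19s, with s coprime to 11.
Need s > 95/19, so s ≥ 6. First s ≥ 6 with gcd(s, 11) = 1 is s = 6. Thus a = 19·6 = 114.

114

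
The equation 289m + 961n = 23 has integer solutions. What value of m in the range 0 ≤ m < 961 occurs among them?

582

Reduce mod 961: 289m ≡ 23 (mod 961). With g = gcd(289, 961) = 1 dividing 23, divide through: 289m ≡ 23 (mod 961).
Since gcd(289, 961) = 1, m ≡ 23·(289)⁻¹ ≡ 582 (mod 961). Smallest non-negative: 582.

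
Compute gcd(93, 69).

93 = 3 · 31
69 = 3 · 23
Common: 3 = 3

3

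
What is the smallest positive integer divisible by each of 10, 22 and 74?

4070

lcm(10, 22) = 10·22/gcd = 220/2 = 110
lcm(110, 74) = 110·74/gcd = 8140/2 = 4070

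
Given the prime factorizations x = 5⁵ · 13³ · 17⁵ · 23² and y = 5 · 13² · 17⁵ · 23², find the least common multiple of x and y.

max exponent per prime: 5⁵ · 13³ · 17⁵ · 23² = 5156800823565625

5156800823565625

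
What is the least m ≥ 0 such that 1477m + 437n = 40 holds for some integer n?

353

Reduce mod 437: 1477m ≡ 40 (mod 437). With g = gcd(1477, 437) = 1 dividing 40, divide through: 1477m ≡ 40 (mod 437).
Since gcd(1477, 437) = 1, m ≡ 40·(1477)⁻¹ ≡ 353 (mod 437). Smallest non-negative: 353.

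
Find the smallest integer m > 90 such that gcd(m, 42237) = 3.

gcd(m, 42237) = 3 forces 3 | m; write m = 3s. Then gcd(3s, 3·14079) = 3·gcd(s, 14079), so need gcd(s, 14079) = 1.
3s > 90 gives s ≥ 31. The least s ≥ 31 coprime to 14079 is 31, so m = 3·31 = 93.

93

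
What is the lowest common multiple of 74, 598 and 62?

lcm(74, 598) = 74·598/gcd = 44252/2 = 22126
lcm(22126, 62) = 22126·62/gcd = 1371812/2 = 685906

685906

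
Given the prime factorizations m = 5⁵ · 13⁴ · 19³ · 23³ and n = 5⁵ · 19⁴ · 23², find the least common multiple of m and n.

max exponent per prime: 5⁵ · 13⁴ · 19⁴ · 23³ = 141521147973521875

141521147973521875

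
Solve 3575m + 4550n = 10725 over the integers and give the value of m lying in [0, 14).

3

gcd(3575, 4550) = 325 (Euclid: 4550 = 1·3575 + 975; 3575 = 3·975 + 650; 975 = 1·650 + 325; 650 = 2·325 + 0), and 325 | 10725.
Extended Euclid: 3575·(-5) + 4550·(4) = 325. Scale by 33: m₀ = -165.
General solution m = m₀ + 14t; reducing mod 14 gives m = 3 (and n = 0).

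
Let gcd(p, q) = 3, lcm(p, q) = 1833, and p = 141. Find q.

p·q = gcd·lcm = 3·1833 = 5499, so q = 5499/141 = 39.

39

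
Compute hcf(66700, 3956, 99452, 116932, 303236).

4

gcd(66700, 3956): 66700 = 16·3956 + 3404; 3956 = 1·3404 + 552; 3404 = 6·552 + 92; 552 = 6·92 + 0 → 92
gcd(92, 99452): 99452 = 1081·92 + 0 → 92
gcd(92, 116932): 116932 = 1271·92 + 0 → 92
gcd(92, 303236): 303236 = 3296·92 + 4; 92 = 23·4 + 0 → 4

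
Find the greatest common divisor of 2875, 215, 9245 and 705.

5

gcd(2875, 215): 2875 = 13·215 + 80; 215 = 2·80 + 55; 80 = 1·55 + 25; 55 = 2·25 + 5; 25 = 5·5 + 0 → 5
gcd(5, 9245): 9245 = 1849·5 + 0 → 5
gcd(5, 705): 705 = 141·5 + 0 → 5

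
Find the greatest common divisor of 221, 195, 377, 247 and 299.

gcd(221, 195): 221 = 1·195 + 26; 195 = 7·26 + 13; 26 = 2·13 + 0 → 13
gcd(13, 377): 377 = 29·13 + 0 → 13
gcd(13, 247): 247 = 19·13 + 0 → 13
gcd(13, 299): 299 = 23·13 + 0 → 13

13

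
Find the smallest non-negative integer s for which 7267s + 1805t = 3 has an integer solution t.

1229

Euclid: 7267 = 4·1805 + 47; 1805 = 38·47 + 19; 47 = 2·19 + 9; 19 = 2·9 + 1; 9 = 9·1 + 0 → gcd = 1; 3 = 1·3.
Back-substitution yields 7267·(-192) + 1805·(773) = 1, so one solution is s = -192·3 = -576, t = 773·3 = 2319.
Solutions in s differ by 1805/1 = 1805; the one in [0, 1805) is -576 mod 1805 = 1229.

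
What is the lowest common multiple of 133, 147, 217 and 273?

133 = 7 · 19; 147 = 3 · 7²; 217 = 7 · 31; 273 = 3 · 7 · 13
lcm takes max exponent of each prime: 3 · 7² · 13 · 19 · 31 = 1125579

1125579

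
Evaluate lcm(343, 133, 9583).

8921773

343 = 7³; 133 = 7 · 19; 9583 = 7 · 37²
lcm takes max exponent of each prime: 7³ · 19 · 37² = 8921773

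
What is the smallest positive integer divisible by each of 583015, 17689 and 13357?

583015 = 5 · 17 · 19³; 17689 = 7² · 19²; 13357 = 19² · 37
lcm takes max exponent of each prime: 5 · 7² · 17 · 19³ · 37 = 1057006195

1057006195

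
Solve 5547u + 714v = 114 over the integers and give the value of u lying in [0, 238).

220

gcd(5547, 714) = 3 (Euclid: 5547 = 7·714 + 549; 714 = 1·549 + 165; 549 = 3·165 + 54; 165 = 3·54 + 3; 54 = 18·3 + 0), and 3 | 114.
Extended Euclid: 5547·(-13) + 714·(101) = 3. Scale by 38: u₀ = -494.
General solution u = u₀ + 238t; reducing mod 238 gives u = 220 (and v = -1709).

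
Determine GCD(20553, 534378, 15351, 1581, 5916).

51

20553 = 3 · 13 · 17 · 31; 534378 = 2 · 3 · 13² · 17 · 31; 15351 = 3 · 7 · 17 · 43; 1581 = 3 · 17 · 31; 5916 = 2² · 3 · 17 · 29
gcd takes min exponent of each prime: 3 · 17 = 51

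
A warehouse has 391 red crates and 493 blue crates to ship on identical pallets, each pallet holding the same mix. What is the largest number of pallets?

17

391 = 17 · 23
493 = 17 · 29
Common: 17 = 17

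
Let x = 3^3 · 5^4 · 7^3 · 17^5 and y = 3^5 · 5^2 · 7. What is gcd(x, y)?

4725

min exponent per shared prime: 3^3 · 5^2 · 7 = 4725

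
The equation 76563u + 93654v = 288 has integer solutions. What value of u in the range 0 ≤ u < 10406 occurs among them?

Euclid: 93654 = 1·76563 + 17091; 76563 = 4·17091 + 8199; 17091 = 2·8199 + 693; 8199 = 11·693 + 576; 693 = 1·576 + 117; 576 = 4·117 + 108; 117 = 1·108 + 9; 108 = 12·9 + 0 → gcd = 9; 288 = 9·32.
Back-substitution yields 76563·(-811) + 93654·(663) = 9, so one solution is u = -811·32 = -25952, v = 663·32 = 21216.
Solutions in u differ by 93654/9 = 10406; the one in [0, 10406) is -25952 mod 10406 = 5266.

5266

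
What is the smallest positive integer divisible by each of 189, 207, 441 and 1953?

189 = 3³ · 7; 207 = 3² · 23; 441 = 3² · 7²; 1953 = 3² · 7 · 31
lcm takes max exponent of each prime: 3³ · 7² · 23 · 31 = 943299

943299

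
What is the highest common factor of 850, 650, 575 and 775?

25

850 = 2 · 5² · 17; 650 = 2 · 5² · 13; 575 = 5² · 23; 775 = 5² · 31
gcd takes min exponent of each prime: 5² = 25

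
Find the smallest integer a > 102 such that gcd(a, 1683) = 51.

204

1683 = 51·33. Any a with gcd(a, 1683) = 51 is a multiple of 51, say 51s, with s coprime to 33.
Need s > 102/51, so s ≥ 3. First s ≥ 3 with gcd(s, 33) = 1 is s = 4. Thus a = 51·4 = 204.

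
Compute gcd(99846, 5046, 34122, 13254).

gcd(99846, 5046): 99846 = 19·5046 + 3972; 5046 = 1·3972 + 1074; 3972 = 3·1074 + 750; 1074 = 1·750 + 324; 750 = 2·324 + 102; 324 = 3·102 + 18; 102 = 5·18 + 12; 18 = 1·12 + 6; 12 = 2·6 + 0 → 6
gcd(6, 34122): 34122 = 5687·6 + 0 → 6
gcd(6, 13254): 13254 = 2209·6 + 0 → 6

6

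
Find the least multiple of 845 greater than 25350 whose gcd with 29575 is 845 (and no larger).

gcd(t, 29575) = 845 forces 845 | t; write t = 845s. Then gcd(845s, 845·35) = 845·gcd(s, 35), so need gcd(s, 35) = 1.
845s > 25350 gives s ≥ 31. The least s ≥ 31 coprime to 35 is 31, so t = 845·31 = 26195.

26195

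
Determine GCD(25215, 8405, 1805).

gcd(25215, 8405): 25215 = 3·8405 + 0 → 8405
gcd(8405, 1805): 8405 = 4·1805 + 1185; 1805 = 1·1185 + 620; 1185 = 1·620 + 565; 620 = 1·565 + 55; 565 = 10·55 + 15; 55 = 3·15 + 10; 15 = 1·10 + 5; 10 = 2·5 + 0 → 5

5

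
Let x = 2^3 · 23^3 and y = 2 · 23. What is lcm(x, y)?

97336

max exponent per prime: 2^3 · 23^3 = 97336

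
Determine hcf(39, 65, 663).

13

gcd(39, 65): 65 = 1·39 + 26; 39 = 1·26 + 13; 26 = 2·13 + 0 → 13
gcd(13, 663): 663 = 51·13 + 0 → 13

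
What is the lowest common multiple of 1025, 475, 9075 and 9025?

134319075

1025 = 5² · 41; 475 = 5² · 19; 9075 = 3 · 5² · 11²; 9025 = 5² · 19²
lcm takes max exponent of each prime: 3 · 5² · 11² · 19² · 41 = 134319075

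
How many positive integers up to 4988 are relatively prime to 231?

2592

Prime factors of 231: 3, 7, 11. Count integers ≤ 4988 divisible by none of them.
By inclusion–exclusion: 4988 − ⌊4988/3⌋ − ⌊4988/7⌋ − ⌊4988/11⌋ + ⌊4988/21⌋ + ⌊4988/33⌋ + ⌊4988/77⌋ − ⌊4988/231⌋ = 2592.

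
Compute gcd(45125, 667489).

361

45125 = 5³ · 19²
667489 = 19² · 43²
Common: 19² = 361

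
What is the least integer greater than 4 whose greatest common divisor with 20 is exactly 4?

gcd(t, 20) = 4 forces 4 | t; write t = 4s. Then gcd(4s, 4·5) = 4·gcd(s, 5), so need gcd(s, 5) = 1.
4s > 4 gives s ≥ 2. The least s ≥ 2 coprime to 5 is 2, so t = 4·2 = 8.

8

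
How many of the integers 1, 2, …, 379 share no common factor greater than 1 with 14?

14 = 2·7. Inclusion–exclusion on these primes:
379 − ⌊379/2⌋ − ⌊379/7⌋ + ⌊379/14⌋ = 163

163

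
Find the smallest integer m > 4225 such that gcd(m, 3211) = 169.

3211 = 169·19. Any m with gcd(m, 3211) = 169 is a multiple of 169, say 169s, with s coprime to 19.
Need s > 4225/169, so s ≥ 26. First s ≥ 26 with gcd(s, 19) = 1 is s = 26. Thus m = 169·26 = 4394.

4394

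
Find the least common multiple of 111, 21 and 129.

33411

111 = 3 · 37; 21 = 3 · 7; 129 = 3 · 43
lcm takes max exponent of each prime: 3 · 7 · 37 · 43 = 33411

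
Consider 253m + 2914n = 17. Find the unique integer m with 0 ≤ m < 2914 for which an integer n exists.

2223

Euclid: 2914 = 11·253 + 131; 253 = 1·131 + 122; 131 = 1·122 + 9; 122 = 13·9 + 5; 9 = 1·5 + 4; 5 = 1·4 + 1; 4 = 4·1 + 0 → gcd = 1; 17 = 1·17.
Back-substitution yields 253·(645) + 2914·(-56) = 1, so one solution is m = 645·17 = 10965, n = -56·17 = -952.
Solutions in m differ by 2914/1 = 2914; the one in [0, 2914) is 10965 mod 2914 = 2223.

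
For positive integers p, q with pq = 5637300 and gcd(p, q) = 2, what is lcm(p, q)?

2818650

For any two positive integers, gcd × lcm equals their product. Hence lcm = 5637300 / 2 = 2818650.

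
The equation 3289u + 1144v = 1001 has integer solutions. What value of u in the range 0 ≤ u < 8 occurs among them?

gcd(3289, 1144) = 143 (Euclid: 3289 = 2·1144 + 1001; 1144 = 1·1001 + 143; 1001 = 7·143 + 0), and 143 | 1001.
Extended Euclid: 3289·(-1) + 1144·(3) = 143. Scale by 7: u₀ = -7.
General solution u = u₀ + 8t; reducing mod 8 gives u = 1 (and v = -2).

1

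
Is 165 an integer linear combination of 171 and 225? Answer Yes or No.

No

gcd(171, 225): 225 = 1·171 + 54; 171 = 3·54 + 9; 54 = 6·9 + 0 → 9
9 does not divide 165, so a solution does not exist.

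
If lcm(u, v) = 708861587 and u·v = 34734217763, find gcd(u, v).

49

gcd·lcm = product, so gcd = 34734217763/708861587 = 49.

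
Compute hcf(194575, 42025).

194575 = 5² · 43 · 181
42025 = 5² · 41²
Common: 5² = 25

25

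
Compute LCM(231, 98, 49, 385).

16170

231 = 3 · 7 · 11; 98 = 2 · 7²; 49 = 7²; 385 = 5 · 7 · 11
lcm takes max exponent of each prime: 2 · 3 · 5 · 7² · 11 = 16170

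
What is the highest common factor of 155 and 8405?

5

Euclid: 8405 = 54·155 + 35; 155 = 4·35 + 15; 35 = 2·15 + 5; 15 = 3·5 + 0. Last nonzero remainder: 5.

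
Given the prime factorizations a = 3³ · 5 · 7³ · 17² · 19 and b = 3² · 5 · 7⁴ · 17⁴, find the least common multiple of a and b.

max exponent per prime: 3³ · 5 · 7⁴ · 17⁴ · 19 = 514369507365

514369507365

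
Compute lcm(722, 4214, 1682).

1279374614

722 = 2 · 19²; 4214 = 2 · 7² · 43; 1682 = 2 · 29²
lcm takes max exponent of each prime: 2 · 7² · 19² · 29² · 43 = 1279374614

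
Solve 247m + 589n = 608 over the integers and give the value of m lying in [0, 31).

12

Reduce mod 589: 247m ≡ 608 (mod 589). With g = gcd(247, 589) = 19 dividing 608, divide through: 13m ≡ 32 (mod 31).
Since gcd(13, 31) = 1, m ≡ 32·(13)⁻¹ ≡ 12 (mod 31). Smallest non-negative: 12.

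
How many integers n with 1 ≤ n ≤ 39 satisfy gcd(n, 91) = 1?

91 = 7·13. Inclusion–exclusion on these primes:
39 − ⌊39/7⌋ − ⌊39/13⌋ + ⌊39/91⌋ = 31

31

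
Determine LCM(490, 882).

490 = 2 · 5 · 7²; 882 = 2 · 3² · 7²
max exponents: 2 · 3² · 5 · 7² = 4410

4410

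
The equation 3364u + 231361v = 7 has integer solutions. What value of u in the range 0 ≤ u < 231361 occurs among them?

100206

Reduce mod 231361: 3364u ≡ 7 (mod 231361). With g = gcd(3364, 231361) = 1 dividing 7, divide through: 3364u ≡ 7 (mod 231361).
Since gcd(3364, 231361) = 1, u ≡ 7·(3364)⁻¹ ≡ 100206 (mod 231361). Smallest non-negative: 100206.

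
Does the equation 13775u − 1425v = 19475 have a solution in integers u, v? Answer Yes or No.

gcd(13775, 1425): 13775 = 9·1425 + 950; 1425 = 1·950 + 475; 950 = 2·475 + 0 → 475
475 divides 19475, so a solution exists.

Yes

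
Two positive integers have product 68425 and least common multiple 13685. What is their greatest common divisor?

From gcd × lcm = mn: gcd = 68425 / 13685 = 5.

5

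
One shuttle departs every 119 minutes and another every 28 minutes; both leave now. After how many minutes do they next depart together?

476

gcd first: 119 = 4·28 + 7; 28 = 4·7 + 0 → gcd = 7
lcm = 119·28/gcd = 3332/7 = 476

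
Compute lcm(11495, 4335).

9966165

11495 = 5 · 11² · 19; 4335 = 3 · 5 · 17²
max exponents: 3 · 5 · 11² · 17² · 19 = 9966165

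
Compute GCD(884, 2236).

52

884 = 2² · 13 · 17
2236 = 2² · 13 · 43
Common: 2² · 13 = 52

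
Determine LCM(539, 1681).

906059

539 = 7² · 11; 1681 = 41²
max exponents: 7² · 11 · 41² = 906059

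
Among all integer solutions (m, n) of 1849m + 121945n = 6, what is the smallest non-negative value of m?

36999

gcd(1849, 121945) = 1 (Euclid: 121945 = 65·1849 + 1760; 1849 = 1·1760 + 89; 1760 = 19·89 + 69; 89 = 1·69 + 20; 69 = 3·20 + 9; 20 = 2·9 + 2; 9 = 4·2 + 1; 2 = 2·1 + 0), and 1 | 6.
Extended Euclid: 1849·(-54806) + 121945·(831) = 1. Scale by 6: m₀ = -328836.
General solution m = m₀ + 121945t; reducing mod 121945 gives m = 36999 (and n = -561).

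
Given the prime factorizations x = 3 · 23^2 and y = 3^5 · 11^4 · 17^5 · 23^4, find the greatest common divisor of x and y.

1587

min exponent per shared prime: 3 · 23^2 = 1587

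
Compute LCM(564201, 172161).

981145539

gcd first: 564201 = 3·172161 + 47718; 172161 = 3·47718 + 29007; 47718 = 1·29007 + 18711; 29007 = 1·18711 + 10296; 18711 = 1·10296 + 8415; 10296 = 1·8415 + 1881; 8415 = 4·1881 + 891; 1881 = 2·891 + 99; 891 = 9·99 + 0 → gcd = 99
lcm = 564201·172161/gcd = 97133408361/99 = 981145539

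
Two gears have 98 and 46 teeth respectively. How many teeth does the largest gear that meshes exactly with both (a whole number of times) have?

Euclid: 98 = 2·46 + 6; 46 = 7·6 + 4; 6 = 1·4 + 2; 4 = 2·2 + 0. Last nonzero remainder: 2.

2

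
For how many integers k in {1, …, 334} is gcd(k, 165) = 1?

163

Prime factors of 165: 3, 5, 11. Count integers ≤ 334 divisible by none of them.
By inclusion–exclusion: 334 − ⌊334/3⌋ − ⌊334/5⌋ − ⌊334/11⌋ + ⌊334/15⌋ + ⌊334/33⌋ + ⌊334/55⌋ − ⌊334/165⌋ = 163.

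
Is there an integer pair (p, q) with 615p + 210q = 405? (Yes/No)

Yes

gcd(615, 210): 615 = 2·210 + 195; 210 = 1·195 + 15; 195 = 13·15 + 0 → 15
15 divides 405, so a solution exists.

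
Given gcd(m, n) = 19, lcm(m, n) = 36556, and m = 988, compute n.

m·n = gcd·lcm = 19·36556 = 694564, so n = 694564/988 = 703.

703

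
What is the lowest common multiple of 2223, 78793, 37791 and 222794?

988536978

lcm(2223, 78793) = 2223·78793/gcd = 175156839/247 = 709137
lcm(709137, 37791) = 709137·37791/gcd = 26798996367/2223 = 12055329
lcm(12055329, 222794) = 12055329·222794/gcd = 2685854969226/2717 = 988536978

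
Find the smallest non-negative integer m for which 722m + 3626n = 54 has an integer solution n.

Euclid: 3626 = 5·722 + 16; 722 = 45·16 + 2; 16 = 8·2 + 0 → gcd = 2; 54 = 2·27.
Back-substitution yields 722·(226) + 3626·(-45) = 2, so one solution is m = 226·27 = 6102, n = -45·27 = -1215.
Solutions in m differ by 3626/2 = 1813; the one in [0, 1813) is 6102 mod 1813 = 663.

663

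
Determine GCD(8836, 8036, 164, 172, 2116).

8836 = 2² · 47²; 8036 = 2² · 7² · 41; 164 = 2² · 41; 172 = 2² · 43; 2116 = 2² · 23²
gcd takes min exponent of each prime: 2² = 4

4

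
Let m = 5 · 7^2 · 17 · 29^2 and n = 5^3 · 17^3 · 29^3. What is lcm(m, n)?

733916836625

max exponent per prime: 5^3 · 7^2 · 17^3 · 29^3 = 733916836625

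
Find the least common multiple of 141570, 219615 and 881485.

24958366290

lcm(141570, 219615) = 141570·219615/gcd = 31090895550/1815 = 17129970
lcm(17129970, 881485) = 17129970·881485/gcd = 15099811605450/605 = 24958366290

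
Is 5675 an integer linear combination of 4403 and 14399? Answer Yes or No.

gcd(4403, 14399): 14399 = 3·4403 + 1190; 4403 = 3·1190 + 833; 1190 = 1·833 + 357; 833 = 2·357 + 119; 357 = 3·119 + 0 → 119
119 does not divide 5675, so a solution does not exist.

No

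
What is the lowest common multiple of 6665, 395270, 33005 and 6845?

4761427588945790

6665 = 5 · 31 · 43; 395270 = 2 · 5 · 29² · 47; 33005 = 5 · 7 · 23 · 41; 6845 = 5 · 37²
lcm takes max exponent of each prime: 2 · 5 · 7 · 23 · 29² · 31 · 37² · 41 · 43 · 47 = 4761427588945790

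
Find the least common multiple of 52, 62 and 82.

66092

52 = 2² · 13; 62 = 2 · 31; 82 = 2 · 41
lcm takes max exponent of each prime: 2² · 13 · 31 · 41 = 66092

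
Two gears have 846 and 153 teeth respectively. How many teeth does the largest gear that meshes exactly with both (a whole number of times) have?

9

846 = 2 · 3² · 47
153 = 3² · 17
Common: 3² = 9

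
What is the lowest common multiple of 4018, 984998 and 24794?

444234098

lcm(4018, 984998) = 4018·984998/gcd = 3957721964/98 = 40384918
lcm(40384918, 24794) = 40384918·24794/gcd = 1001303656892/2254 = 444234098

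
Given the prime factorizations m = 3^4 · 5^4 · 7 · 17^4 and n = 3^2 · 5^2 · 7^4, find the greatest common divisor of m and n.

min exponent per shared prime: 3^2 · 5^2 · 7 = 1575

1575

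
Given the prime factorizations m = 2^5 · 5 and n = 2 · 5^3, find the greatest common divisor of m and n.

min exponent per shared prime: 2 · 5 = 10

10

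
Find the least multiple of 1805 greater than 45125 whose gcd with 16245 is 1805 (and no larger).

16245 = 1805·9. Any x with gcd(x, 16245) = 1805 is a multiple of 1805, say 1805s, with s coprime to 9.
Need s > 45125/1805, so s ≥ 26. First s ≥ 26 with gcd(s, 9) = 1 is s = 26. Thus x = 1805·26 = 46930.

46930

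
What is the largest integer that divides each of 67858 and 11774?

67858 = 2 · 7 · 37 · 131
11774 = 2 · 7 · 29²
Common: 2 · 7 = 14

14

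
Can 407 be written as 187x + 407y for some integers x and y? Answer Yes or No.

By Bézout, 187x + 407y = 407 has integer solutions iff gcd(187, 407) | 407.
Euclid: 407 = 2·187 + 33; 187 = 5·33 + 22; 33 = 1·22 + 11; 22 = 2·11 + 0. gcd = 11; 407 mod 11 = 0. Yes.

Yes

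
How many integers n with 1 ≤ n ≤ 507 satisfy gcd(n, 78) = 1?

78 = 2·3·13. Inclusion–exclusion on these primes:
507 − ⌊507/2⌋ − ⌊507/3⌋ − ⌊507/13⌋ + ⌊507/6⌋ + ⌊507/26⌋ + ⌊507/39⌋ − ⌊507/78⌋ = 156

156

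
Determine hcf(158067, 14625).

117

Euclid: 158067 = 10·14625 + 11817; 14625 = 1·11817 + 2808; 11817 = 4·2808 + 585; 2808 = 4·585 + 468; 585 = 1·468 + 117; 468 = 4·117 + 0. Last nonzero remainder: 117.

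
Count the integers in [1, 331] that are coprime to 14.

14 = 2·7. Inclusion–exclusion on these primes:
331 − ⌊331/2⌋ − ⌊331/7⌋ + ⌊331/14⌋ = 142

142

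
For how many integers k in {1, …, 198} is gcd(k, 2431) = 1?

156

2431 = 11·13·17. Inclusion–exclusion on these primes:
198 − ⌊198/11⌋ − ⌊198/13⌋ − ⌊198/17⌋ + ⌊198/143⌋ + ⌊198/187⌋ + ⌊198/221⌋ − ⌊198/2431⌋ = 156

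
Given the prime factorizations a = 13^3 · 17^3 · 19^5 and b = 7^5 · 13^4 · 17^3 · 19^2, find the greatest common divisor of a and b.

3896583821

min exponent per shared prime: 13^3 · 17^3 · 19^2 = 3896583821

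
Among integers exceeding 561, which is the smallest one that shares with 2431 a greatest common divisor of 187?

748

Multiples of 187 above 561: 187·4, 187·5, … . Need the cofactor coprime to 2431/187 = 13.
Checking s = 4, 5, … the first with gcd(s, 13) = 1 is s = 4, giving 748.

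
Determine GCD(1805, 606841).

361

1805 = 5 · 19²
606841 = 19² · 41²
Common: 19² = 361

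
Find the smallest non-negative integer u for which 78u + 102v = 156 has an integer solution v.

Reduce mod 102: 78u ≡ 156 (mod 102). With g = gcd(78, 102) = 6 dividing 156, divide through: 13u ≡ 26 (mod 17).
Since gcd(13, 17) = 1, u ≡ 26·(13)⁻¹ ≡ 2 (mod 17). Smallest non-negative: 2.

2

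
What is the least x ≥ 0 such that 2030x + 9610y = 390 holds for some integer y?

57

gcd(2030, 9610) = 10 (Euclid: 9610 = 4·2030 + 1490; 2030 = 1·1490 + 540; 1490 = 2·540 + 410; 540 = 1·410 + 130; 410 = 3·130 + 20; 130 = 6·20 + 10; 20 = 2·10 + 0), and 10 | 390.
Extended Euclid: 2030·(445) + 9610·(-94) = 10. Scale by 39: x₀ = 17355.
General solution x = x₀ + 961t; reducing mod 961 gives x = 57 (and y = -12).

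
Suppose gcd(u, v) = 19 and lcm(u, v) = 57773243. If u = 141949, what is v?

7733

u·v = gcd·lcm = 19·57773243 = 1097691617, so v = 1097691617/141949 = 7733.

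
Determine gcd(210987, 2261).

210987 = 3² · 7 · 17 · 197
2261 = 7 · 17 · 19
Common: 7 · 17 = 119

119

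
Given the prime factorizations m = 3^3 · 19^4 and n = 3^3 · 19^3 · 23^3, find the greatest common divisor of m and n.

min exponent per shared prime: 3^3 · 19^3 = 185193

185193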